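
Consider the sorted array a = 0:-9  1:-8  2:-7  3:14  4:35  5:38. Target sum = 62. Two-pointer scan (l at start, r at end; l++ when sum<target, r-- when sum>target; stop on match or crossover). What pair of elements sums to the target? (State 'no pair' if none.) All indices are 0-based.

l=0 r=5: -9+38=29 <62, l++
l=1 r=5: -8+38=30 <62, l++
l=2 r=5: -7+38=31 <62, l++
l=3 r=5: 14+38=52 <62, l++
l=4 r=5: 35+38=73 >62, r--

no pair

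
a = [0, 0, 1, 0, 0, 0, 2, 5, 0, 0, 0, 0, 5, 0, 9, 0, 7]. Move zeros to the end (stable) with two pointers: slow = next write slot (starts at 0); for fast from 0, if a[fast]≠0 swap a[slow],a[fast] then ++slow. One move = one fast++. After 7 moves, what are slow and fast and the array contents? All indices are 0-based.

slow=0 fast=0: a[fast]=0, fast++
slow=0 fast=1: a[fast]=0, fast++
slow=0 fast=2: a[fast]=1≠0 swap→a[0]=1, slow++,fast++
slow=1 fast=3: a[fast]=0, fast++
slow=1 fast=4: a[fast]=0, fast++
slow=1 fast=5: a[fast]=0, fast++
slow=1 fast=6: a[fast]=2≠0 swap→a[1]=2, slow++,fast++

slow=2, fast=7, a=[1, 2, 0, 0, 0, 0, 0, 5, 0, 0, 0, 0, 5, 0, 9, 0, 7]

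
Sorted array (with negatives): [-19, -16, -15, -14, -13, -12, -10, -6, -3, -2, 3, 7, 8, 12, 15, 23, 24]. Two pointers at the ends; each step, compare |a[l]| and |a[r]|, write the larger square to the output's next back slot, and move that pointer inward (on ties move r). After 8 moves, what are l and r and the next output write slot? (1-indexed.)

l=6, r=14, next write slot=9

l=1 r=17: |-19|<=|24| out[17]=576, r--
l=1 r=16: |-19|<=|23| out[16]=529, r--
l=1 r=15: |-19|>|15| out[15]=361, l++
l=2 r=15: |-16|>|15| out[14]=256, l++
l=3 r=15: |-15|<=|15| out[13]=225, r--
l=3 r=14: |-15|>|12| out[12]=225, l++
l=4 r=14: |-14|>|12| out[11]=196, l++
l=5 r=14: |-13|>|12| out[10]=169, l++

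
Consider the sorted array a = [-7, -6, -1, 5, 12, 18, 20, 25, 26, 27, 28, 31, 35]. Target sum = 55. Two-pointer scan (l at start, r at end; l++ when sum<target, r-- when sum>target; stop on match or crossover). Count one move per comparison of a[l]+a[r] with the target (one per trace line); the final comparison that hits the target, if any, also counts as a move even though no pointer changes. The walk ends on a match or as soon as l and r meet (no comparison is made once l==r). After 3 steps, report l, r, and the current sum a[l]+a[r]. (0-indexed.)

[0,12] -7+35=28 <55 → l++
[1,12] -6+35=29 <55 → l++
[2,12] -1+35=34 <55 → l++

l=3, r=12, sum=40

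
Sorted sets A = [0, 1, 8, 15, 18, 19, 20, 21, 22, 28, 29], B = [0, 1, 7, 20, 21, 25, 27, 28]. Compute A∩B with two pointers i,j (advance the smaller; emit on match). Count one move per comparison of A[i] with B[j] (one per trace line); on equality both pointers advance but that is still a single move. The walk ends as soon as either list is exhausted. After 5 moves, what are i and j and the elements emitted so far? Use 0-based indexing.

i=0 j=0: 0==0 emit, i++,j++
i=1 j=1: 1==1 emit, i++,j++
i=2 j=2: 8>7, j++
i=2 j=3: 8<20, i++
i=3 j=3: 15<20, i++

i=4, j=3, emitted=[0, 1]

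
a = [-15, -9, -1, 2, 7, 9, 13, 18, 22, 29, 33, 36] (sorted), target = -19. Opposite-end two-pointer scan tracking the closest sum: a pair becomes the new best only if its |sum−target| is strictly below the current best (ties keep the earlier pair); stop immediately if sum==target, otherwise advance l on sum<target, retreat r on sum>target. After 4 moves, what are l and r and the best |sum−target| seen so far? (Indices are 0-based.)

[0,11] -15+36=21 d=40 * → r--
[0,10] -15+33=18 d=37 * → r--
[0,9] -15+29=14 d=33 * → r--
[0,8] -15+22=7 d=26 * → r--

l=0, r=7, best |Δ|=26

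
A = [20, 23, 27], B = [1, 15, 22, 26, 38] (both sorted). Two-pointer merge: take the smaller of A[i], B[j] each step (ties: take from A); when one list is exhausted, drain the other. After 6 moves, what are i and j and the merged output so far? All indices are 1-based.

i=3, j=5, merged so far=[1, 15, 20, 22, 23, 26]

i=1 j=1: A[i]=20>B[j]=1 take 1, j++
i=1 j=2: A[i]=20>B[j]=15 take 15, j++
i=1 j=3: A[i]=20<=B[j]=22 take 20, i++
i=2 j=3: A[i]=23>B[j]=22 take 22, j++
i=2 j=4: A[i]=23<=B[j]=26 take 23, i++
i=3 j=4: A[i]=27>B[j]=26 take 26, j++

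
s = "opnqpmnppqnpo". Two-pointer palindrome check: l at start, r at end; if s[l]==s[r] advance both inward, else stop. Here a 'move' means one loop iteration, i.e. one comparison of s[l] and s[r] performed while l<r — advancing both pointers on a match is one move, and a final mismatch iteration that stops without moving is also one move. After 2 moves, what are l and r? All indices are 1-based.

[1,13] 'o'=='o' → l++,r--
[2,12] 'p'=='p' → l++,r--

l=3, r=11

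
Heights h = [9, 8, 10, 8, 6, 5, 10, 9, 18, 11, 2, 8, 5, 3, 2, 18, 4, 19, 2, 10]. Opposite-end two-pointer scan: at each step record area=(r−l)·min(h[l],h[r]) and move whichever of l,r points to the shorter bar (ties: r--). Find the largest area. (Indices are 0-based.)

[0,19] min(9,10)*19=171 best=171 * → l++
[1,19] min(8,10)*18=144 best=171 → l++
[2,19] min(10,10)*17=170 best=171 → r--
[2,18] min(10,2)*16=32 best=171 → r--
[2,17] min(10,19)*15=150 best=171 → l++
[3,17] min(8,19)*14=112 best=171 → l++
[4,17] min(6,19)*13=78 best=171 → l++
[5,17] min(5,19)*12=60 best=171 → l++
[6,17] min(10,19)*11=110 best=171 → l++
[7,17] min(9,19)*10=90 best=171 → l++
[8,17] min(18,19)*9=162 best=171 → l++
[9,17] min(11,19)*8=88 best=171 → l++
[10,17] min(2,19)*7=14 best=171 → l++
[11,17] min(8,19)*6=48 best=171 → l++
[12,17] min(5,19)*5=25 best=171 → l++
[13,17] min(3,19)*4=12 best=171 → l++
[14,17] min(2,19)*3=6 best=171 → l++
[15,17] min(18,19)*2=36 best=171 → l++
[16,17] min(4,19)*1=4 best=171 → l++

max area = 171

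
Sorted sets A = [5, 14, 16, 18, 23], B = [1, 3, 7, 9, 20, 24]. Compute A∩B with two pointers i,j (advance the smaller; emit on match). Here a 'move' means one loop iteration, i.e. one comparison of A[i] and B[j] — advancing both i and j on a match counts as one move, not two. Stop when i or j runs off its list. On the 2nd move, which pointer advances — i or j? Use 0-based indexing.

[i=0,j=0] 5>1 → j++
[i=0,j=1] 5>3 → j++

j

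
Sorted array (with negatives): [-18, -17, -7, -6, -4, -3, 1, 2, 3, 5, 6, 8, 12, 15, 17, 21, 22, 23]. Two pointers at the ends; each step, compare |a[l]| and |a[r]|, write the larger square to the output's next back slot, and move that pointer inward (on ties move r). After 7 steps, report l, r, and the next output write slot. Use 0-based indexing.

l=0 r=17: |-18|<=|23| out[17]=529, r--
l=0 r=16: |-18|<=|22| out[16]=484, r--
l=0 r=15: |-18|<=|21| out[15]=441, r--
l=0 r=14: |-18|>|17| out[14]=324, l++
l=1 r=14: |-17|<=|17| out[13]=289, r--
l=1 r=13: |-17|>|15| out[12]=289, l++
l=2 r=13: |-7|<=|15| out[11]=225, r--

l=2, r=12, next write slot=10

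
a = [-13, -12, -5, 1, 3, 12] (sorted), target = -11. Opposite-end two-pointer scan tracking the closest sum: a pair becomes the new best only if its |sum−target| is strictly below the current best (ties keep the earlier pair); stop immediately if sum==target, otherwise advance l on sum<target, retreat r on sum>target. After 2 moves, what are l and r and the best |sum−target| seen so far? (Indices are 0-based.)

l=0, r=3, best |Δ|=1

l=0 r=5: -13+12=-1 d=10 *, r--
l=0 r=4: -13+3=-10 d=1 *, r--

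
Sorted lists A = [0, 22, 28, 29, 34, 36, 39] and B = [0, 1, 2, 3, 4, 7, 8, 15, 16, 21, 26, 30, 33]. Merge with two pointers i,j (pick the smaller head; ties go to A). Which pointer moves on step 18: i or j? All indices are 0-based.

[i=0,j=0] A[i]=0<=B[j]=0 take 0 → i++
[i=1,j=0] A[i]=22>B[j]=0 take 0 → j++
[i=1,j=1] A[i]=22>B[j]=1 take 1 → j++
[i=1,j=2] A[i]=22>B[j]=2 take 2 → j++
[i=1,j=3] A[i]=22>B[j]=3 take 3 → j++
[i=1,j=4] A[i]=22>B[j]=4 take 4 → j++
[i=1,j=5] A[i]=22>B[j]=7 take 7 → j++
[i=1,j=6] A[i]=22>B[j]=8 take 8 → j++
[i=1,j=7] A[i]=22>B[j]=15 take 15 → j++
[i=1,j=8] A[i]=22>B[j]=16 take 16 → j++
[i=1,j=9] A[i]=22>B[j]=21 take 21 → j++
[i=1,j=10] A[i]=22<=B[j]=26 take 22 → i++
[i=2,j=10] A[i]=28>B[j]=26 take 26 → j++
[i=2,j=11] A[i]=28<=B[j]=30 take 28 → i++
[i=3,j=11] A[i]=29<=B[j]=30 take 29 → i++
[i=4,j=11] A[i]=34>B[j]=30 take 30 → j++
[i=4,j=12] A[i]=34>B[j]=33 take 33 → j++
[i=4,j=13] B done, take A[i]=34 → i++

i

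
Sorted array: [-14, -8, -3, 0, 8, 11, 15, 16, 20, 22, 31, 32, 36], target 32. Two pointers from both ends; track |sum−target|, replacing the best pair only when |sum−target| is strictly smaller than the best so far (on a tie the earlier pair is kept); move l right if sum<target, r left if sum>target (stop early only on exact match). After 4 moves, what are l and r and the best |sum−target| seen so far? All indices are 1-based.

[1,13] -14+36=22 d=10 * → l++
[2,13] -8+36=28 d=4 * → l++
[3,13] -3+36=33 d=1 * → r--
[3,12] -3+32=29 d=3 → l++

l=4, r=12, best |Δ|=1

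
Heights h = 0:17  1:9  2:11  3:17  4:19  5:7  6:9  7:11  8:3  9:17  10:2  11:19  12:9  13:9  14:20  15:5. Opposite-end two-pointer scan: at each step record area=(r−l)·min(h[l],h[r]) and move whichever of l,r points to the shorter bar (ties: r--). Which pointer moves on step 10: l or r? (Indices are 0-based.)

l=0 r=15: min(17,5)*15=75 best=75 *, r--
l=0 r=14: min(17,20)*14=238 best=238 *, l++
l=1 r=14: min(9,20)*13=117 best=238, l++
l=2 r=14: min(11,20)*12=132 best=238, l++
l=3 r=14: min(17,20)*11=187 best=238, l++
l=4 r=14: min(19,20)*10=190 best=238, l++
l=5 r=14: min(7,20)*9=63 best=238, l++
l=6 r=14: min(9,20)*8=72 best=238, l++
l=7 r=14: min(11,20)*7=77 best=238, l++
l=8 r=14: min(3,20)*6=18 best=238, l++

l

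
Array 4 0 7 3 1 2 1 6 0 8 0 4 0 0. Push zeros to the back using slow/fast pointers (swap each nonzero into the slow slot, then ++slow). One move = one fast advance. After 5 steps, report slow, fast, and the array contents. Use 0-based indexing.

(s=0,f=0) a[fast]=4≠0 swap→a[0]=4 → slow++,fast++
(s=1,f=1) a[fast]=0 → fast++
(s=1,f=2) a[fast]=7≠0 swap→a[1]=7 → slow++,fast++
(s=2,f=3) a[fast]=3≠0 swap→a[2]=3 → slow++,fast++
(s=3,f=4) a[fast]=1≠0 swap→a[3]=1 → slow++,fast++

slow=4, fast=5, a=[4, 7, 3, 1, 0, 2, 1, 6, 0, 8, 0, 4, 0, 0]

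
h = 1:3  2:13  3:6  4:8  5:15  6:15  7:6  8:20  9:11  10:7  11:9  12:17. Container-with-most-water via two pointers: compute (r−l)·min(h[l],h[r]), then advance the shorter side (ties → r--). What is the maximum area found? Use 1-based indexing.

max area = 130

l=1 r=12: min(3,17)*11=33 best=33 *, l++
l=2 r=12: min(13,17)*10=130 best=130 *, l++
l=3 r=12: min(6,17)*9=54 best=130, l++
l=4 r=12: min(8,17)*8=64 best=130, l++
l=5 r=12: min(15,17)*7=105 best=130, l++
l=6 r=12: min(15,17)*6=90 best=130, l++
l=7 r=12: min(6,17)*5=30 best=130, l++
l=8 r=12: min(20,17)*4=68 best=130, r--
l=8 r=11: min(20,9)*3=27 best=130, r--
l=8 r=10: min(20,7)*2=14 best=130, r--
l=8 r=9: min(20,11)*1=11 best=130, r--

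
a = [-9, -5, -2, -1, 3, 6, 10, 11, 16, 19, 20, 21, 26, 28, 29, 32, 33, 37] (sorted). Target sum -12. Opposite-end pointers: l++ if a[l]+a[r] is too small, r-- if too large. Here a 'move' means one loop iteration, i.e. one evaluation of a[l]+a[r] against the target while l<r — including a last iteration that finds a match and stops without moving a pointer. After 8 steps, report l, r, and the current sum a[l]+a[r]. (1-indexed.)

l=1, r=10, sum=10

l=1 r=18: -9+37=28 >-12, r--
l=1 r=17: -9+33=24 >-12, r--
l=1 r=16: -9+32=23 >-12, r--
l=1 r=15: -9+29=20 >-12, r--
l=1 r=14: -9+28=19 >-12, r--
l=1 r=13: -9+26=17 >-12, r--
l=1 r=12: -9+21=12 >-12, r--
l=1 r=11: -9+20=11 >-12, r--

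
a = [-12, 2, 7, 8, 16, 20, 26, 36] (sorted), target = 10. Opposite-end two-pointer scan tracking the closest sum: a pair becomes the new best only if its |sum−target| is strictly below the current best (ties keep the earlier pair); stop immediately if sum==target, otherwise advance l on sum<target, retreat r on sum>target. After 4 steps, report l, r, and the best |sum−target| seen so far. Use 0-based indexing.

[0,7] -12+36=24 d=14 * → r--
[0,6] -12+26=14 d=4 * → r--
[0,5] -12+20=8 d=2 * → l++
[1,5] 2+20=22 d=12 → r--

l=1, r=4, best |Δ|=2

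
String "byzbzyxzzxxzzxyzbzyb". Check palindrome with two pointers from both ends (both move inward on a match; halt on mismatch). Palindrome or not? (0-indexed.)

[0,19] 'b'=='b' → l++,r--
[1,18] 'y'=='y' → l++,r--
[2,17] 'z'=='z' → l++,r--
[3,16] 'b'=='b' → l++,r--
[4,15] 'z'=='z' → l++,r--
[5,14] 'y'=='y' → l++,r--
[6,13] 'x'=='x' → l++,r--
[7,12] 'z'=='z' → l++,r--
[8,11] 'z'=='z' → l++,r--
[9,10] 'x'=='x' → l++,r--

palindrome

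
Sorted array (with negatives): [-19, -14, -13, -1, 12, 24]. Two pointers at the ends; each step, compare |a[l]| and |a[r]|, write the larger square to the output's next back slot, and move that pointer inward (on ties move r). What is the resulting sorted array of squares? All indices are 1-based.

[1,6] |-19|<=|24| out[6]=576 → r--
[1,5] |-19|>|12| out[5]=361 → l++
[2,5] |-14|>|12| out[4]=196 → l++
[3,5] |-13|>|12| out[3]=169 → l++
[4,5] |-1|<=|12| out[2]=144 → r--
[4,4] |-1|<=|-1| out[1]=1 → r--

[1, 144, 169, 196, 361, 576]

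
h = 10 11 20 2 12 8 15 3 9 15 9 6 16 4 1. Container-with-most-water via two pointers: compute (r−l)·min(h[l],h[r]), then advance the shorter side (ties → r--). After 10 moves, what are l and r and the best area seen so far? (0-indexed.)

[0,14] min(10,1)*14=14 best=14 * → r--
[0,13] min(10,4)*13=52 best=52 * → r--
[0,12] min(10,16)*12=120 best=120 * → l++
[1,12] min(11,16)*11=121 best=121 * → l++
[2,12] min(20,16)*10=160 best=160 * → r--
[2,11] min(20,6)*9=54 best=160 → r--
[2,10] min(20,9)*8=72 best=160 → r--
[2,9] min(20,15)*7=105 best=160 → r--
[2,8] min(20,9)*6=54 best=160 → r--
[2,7] min(20,3)*5=15 best=160 → r--

l=2, r=6, best area=160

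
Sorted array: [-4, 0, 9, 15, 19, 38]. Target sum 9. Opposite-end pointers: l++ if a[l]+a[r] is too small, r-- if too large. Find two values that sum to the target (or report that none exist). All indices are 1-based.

(0, 9)

l=1 r=6: -4+38=34 >9, r--
l=1 r=5: -4+19=15 >9, r--
l=1 r=4: -4+15=11 >9, r--
l=1 r=3: -4+9=5 <9, l++
l=2 r=3: 0+9=9, found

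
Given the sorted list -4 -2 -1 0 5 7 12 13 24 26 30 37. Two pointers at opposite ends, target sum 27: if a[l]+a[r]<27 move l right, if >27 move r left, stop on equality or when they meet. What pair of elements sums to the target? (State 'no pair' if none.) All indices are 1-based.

l=1 r=12: -4+37=33 >27, r--
l=1 r=11: -4+30=26 <27, l++
l=2 r=11: -2+30=28 >27, r--
l=2 r=10: -2+26=24 <27, l++
l=3 r=10: -1+26=25 <27, l++
l=4 r=10: 0+26=26 <27, l++
l=5 r=10: 5+26=31 >27, r--
l=5 r=9: 5+24=29 >27, r--
l=5 r=8: 5+13=18 <27, l++
l=6 r=8: 7+13=20 <27, l++
l=7 r=8: 12+13=25 <27, l++

no pair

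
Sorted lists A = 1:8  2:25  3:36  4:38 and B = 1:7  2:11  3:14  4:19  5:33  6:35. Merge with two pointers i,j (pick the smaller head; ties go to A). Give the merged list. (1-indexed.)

[7, 8, 11, 14, 19, 25, 33, 35, 36, 38]

[i=1,j=1] A[i]=8>B[j]=7 take 7 → j++
[i=1,j=2] A[i]=8<=B[j]=11 take 8 → i++
[i=2,j=2] A[i]=25>B[j]=11 take 11 → j++
[i=2,j=3] A[i]=25>B[j]=14 take 14 → j++
[i=2,j=4] A[i]=25>B[j]=19 take 19 → j++
[i=2,j=5] A[i]=25<=B[j]=33 take 25 → i++
[i=3,j=5] A[i]=36>B[j]=33 take 33 → j++
[i=3,j=6] A[i]=36>B[j]=35 take 35 → j++
[i=3,j=7] B done, take A[i]=36 → i++
[i=4,j=7] B done, take A[i]=38 → i++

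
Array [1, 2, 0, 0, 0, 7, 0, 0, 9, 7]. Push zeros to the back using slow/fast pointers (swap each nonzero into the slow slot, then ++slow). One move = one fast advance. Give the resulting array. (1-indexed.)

(s=1,f=1) a[fast]=1≠0 swap→a[1]=1 → slow++,fast++
(s=2,f=2) a[fast]=2≠0 swap→a[2]=2 → slow++,fast++
(s=3,f=3) a[fast]=0 → fast++
(s=3,f=4) a[fast]=0 → fast++
(s=3,f=5) a[fast]=0 → fast++
(s=3,f=6) a[fast]=7≠0 swap→a[3]=7 → slow++,fast++
(s=4,f=7) a[fast]=0 → fast++
(s=4,f=8) a[fast]=0 → fast++
(s=4,f=9) a[fast]=9≠0 swap→a[4]=9 → slow++,fast++
(s=5,f=10) a[fast]=7≠0 swap→a[5]=7 → slow++,fast++

[1, 2, 7, 9, 7, 0, 0, 0, 0, 0]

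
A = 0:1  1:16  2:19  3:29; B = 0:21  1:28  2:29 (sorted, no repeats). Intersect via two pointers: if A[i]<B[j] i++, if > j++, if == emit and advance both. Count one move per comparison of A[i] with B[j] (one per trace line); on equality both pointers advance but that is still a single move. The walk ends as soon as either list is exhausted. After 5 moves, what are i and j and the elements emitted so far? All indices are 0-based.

i=0 j=0: 1<21, i++
i=1 j=0: 16<21, i++
i=2 j=0: 19<21, i++
i=3 j=0: 29>21, j++
i=3 j=1: 29>28, j++

i=3, j=2, emitted=[]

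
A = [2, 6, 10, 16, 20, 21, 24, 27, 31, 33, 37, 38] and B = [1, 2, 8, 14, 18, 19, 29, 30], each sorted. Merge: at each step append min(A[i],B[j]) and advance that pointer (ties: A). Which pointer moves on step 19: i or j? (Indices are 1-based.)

i

[i=1,j=1] A[i]=2>B[j]=1 take 1 → j++
[i=1,j=2] A[i]=2<=B[j]=2 take 2 → i++
[i=2,j=2] A[i]=6>B[j]=2 take 2 → j++
[i=2,j=3] A[i]=6<=B[j]=8 take 6 → i++
[i=3,j=3] A[i]=10>B[j]=8 take 8 → j++
[i=3,j=4] A[i]=10<=B[j]=14 take 10 → i++
[i=4,j=4] A[i]=16>B[j]=14 take 14 → j++
[i=4,j=5] A[i]=16<=B[j]=18 take 16 → i++
[i=5,j=5] A[i]=20>B[j]=18 take 18 → j++
[i=5,j=6] A[i]=20>B[j]=19 take 19 → j++
[i=5,j=7] A[i]=20<=B[j]=29 take 20 → i++
[i=6,j=7] A[i]=21<=B[j]=29 take 21 → i++
[i=7,j=7] A[i]=24<=B[j]=29 take 24 → i++
[i=8,j=7] A[i]=27<=B[j]=29 take 27 → i++
[i=9,j=7] A[i]=31>B[j]=29 take 29 → j++
[i=9,j=8] A[i]=31>B[j]=30 take 30 → j++
[i=9,j=9] B done, take A[i]=31 → i++
[i=10,j=9] B done, take A[i]=33 → i++
[i=11,j=9] B done, take A[i]=37 → i++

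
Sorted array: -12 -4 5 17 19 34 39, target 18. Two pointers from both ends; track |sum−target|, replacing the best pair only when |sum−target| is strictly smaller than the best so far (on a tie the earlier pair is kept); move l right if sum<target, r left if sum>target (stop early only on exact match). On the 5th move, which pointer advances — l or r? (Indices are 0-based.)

[0,6] -12+39=27 d=9 * → r--
[0,5] -12+34=22 d=4 * → r--
[0,4] -12+19=7 d=11 → l++
[1,4] -4+19=15 d=3 * → l++
[2,4] 5+19=24 d=6 → r--

r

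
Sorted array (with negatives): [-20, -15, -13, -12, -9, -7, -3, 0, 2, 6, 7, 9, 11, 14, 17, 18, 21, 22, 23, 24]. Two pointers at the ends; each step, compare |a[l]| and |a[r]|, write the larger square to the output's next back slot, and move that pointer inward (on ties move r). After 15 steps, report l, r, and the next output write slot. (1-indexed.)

l=6, r=10, next write slot=5

[1,20] |-20|<=|24| out[20]=576 → r--
[1,19] |-20|<=|23| out[19]=529 → r--
[1,18] |-20|<=|22| out[18]=484 → r--
[1,17] |-20|<=|21| out[17]=441 → r--
[1,16] |-20|>|18| out[16]=400 → l++
[2,16] |-15|<=|18| out[15]=324 → r--
[2,15] |-15|<=|17| out[14]=289 → r--
[2,14] |-15|>|14| out[13]=225 → l++
[3,14] |-13|<=|14| out[12]=196 → r--
[3,13] |-13|>|11| out[11]=169 → l++
[4,13] |-12|>|11| out[10]=144 → l++
[5,13] |-9|<=|11| out[9]=121 → r--
[5,12] |-9|<=|9| out[8]=81 → r--
[5,11] |-9|>|7| out[7]=81 → l++
[6,11] |-7|<=|7| out[6]=49 → r--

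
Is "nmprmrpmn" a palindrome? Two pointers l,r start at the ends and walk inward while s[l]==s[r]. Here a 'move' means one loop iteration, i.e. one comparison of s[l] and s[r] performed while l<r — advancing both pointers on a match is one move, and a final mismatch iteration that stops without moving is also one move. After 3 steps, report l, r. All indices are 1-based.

l=4, r=6

l=1 r=9: 'n'=='n', l++,r--
l=2 r=8: 'm'=='m', l++,r--
l=3 r=7: 'p'=='p', l++,r--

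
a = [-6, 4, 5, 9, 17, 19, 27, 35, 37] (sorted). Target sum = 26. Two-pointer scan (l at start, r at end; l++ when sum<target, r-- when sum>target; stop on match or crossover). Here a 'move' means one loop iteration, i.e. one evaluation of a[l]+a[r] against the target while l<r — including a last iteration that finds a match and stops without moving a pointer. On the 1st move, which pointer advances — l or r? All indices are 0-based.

r

l=0 r=8: -6+37=31 >26, r--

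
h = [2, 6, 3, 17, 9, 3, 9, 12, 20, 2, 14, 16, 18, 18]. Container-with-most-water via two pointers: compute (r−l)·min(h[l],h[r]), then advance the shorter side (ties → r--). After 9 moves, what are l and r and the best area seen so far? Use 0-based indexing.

[0,13] min(2,18)*13=26 best=26 * → l++
[1,13] min(6,18)*12=72 best=72 * → l++
[2,13] min(3,18)*11=33 best=72 → l++
[3,13] min(17,18)*10=170 best=170 * → l++
[4,13] min(9,18)*9=81 best=170 → l++
[5,13] min(3,18)*8=24 best=170 → l++
[6,13] min(9,18)*7=63 best=170 → l++
[7,13] min(12,18)*6=72 best=170 → l++
[8,13] min(20,18)*5=90 best=170 → r--

l=8, r=12, best area=170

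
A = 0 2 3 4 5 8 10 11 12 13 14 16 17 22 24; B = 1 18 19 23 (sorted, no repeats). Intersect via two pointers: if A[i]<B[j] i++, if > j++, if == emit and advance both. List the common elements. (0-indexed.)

intersection = []

i=0 j=0: 0<1, i++
i=1 j=0: 2>1, j++
i=1 j=1: 2<18, i++
i=2 j=1: 3<18, i++
i=3 j=1: 4<18, i++
i=4 j=1: 5<18, i++
i=5 j=1: 8<18, i++
i=6 j=1: 10<18, i++
i=7 j=1: 11<18, i++
i=8 j=1: 12<18, i++
i=9 j=1: 13<18, i++
i=10 j=1: 14<18, i++
i=11 j=1: 16<18, i++
i=12 j=1: 17<18, i++
i=13 j=1: 22>18, j++
i=13 j=2: 22>19, j++
i=13 j=3: 22<23, i++
i=14 j=3: 24>23, j++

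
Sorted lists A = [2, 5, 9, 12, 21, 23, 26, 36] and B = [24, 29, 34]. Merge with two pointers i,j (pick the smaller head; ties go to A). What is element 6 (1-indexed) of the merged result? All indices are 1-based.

merged[6] = 23

[i=1,j=1] A[i]=2<=B[j]=24 take 2 → i++
[i=2,j=1] A[i]=5<=B[j]=24 take 5 → i++
[i=3,j=1] A[i]=9<=B[j]=24 take 9 → i++
[i=4,j=1] A[i]=12<=B[j]=24 take 12 → i++
[i=5,j=1] A[i]=21<=B[j]=24 take 21 → i++
[i=6,j=1] A[i]=23<=B[j]=24 take 23 → i++
[i=7,j=1] A[i]=26>B[j]=24 take 24 → j++
[i=7,j=2] A[i]=26<=B[j]=29 take 26 → i++
[i=8,j=2] A[i]=36>B[j]=29 take 29 → j++
[i=8,j=3] A[i]=36>B[j]=34 take 34 → j++
[i=8,j=4] B done, take A[i]=36 → i++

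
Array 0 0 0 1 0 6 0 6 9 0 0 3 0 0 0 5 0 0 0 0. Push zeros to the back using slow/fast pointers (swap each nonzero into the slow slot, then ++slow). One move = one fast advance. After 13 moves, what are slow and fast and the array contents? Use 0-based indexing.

(s=0,f=0) a[fast]=0 → fast++
(s=0,f=1) a[fast]=0 → fast++
(s=0,f=2) a[fast]=0 → fast++
(s=0,f=3) a[fast]=1≠0 swap→a[0]=1 → slow++,fast++
(s=1,f=4) a[fast]=0 → fast++
(s=1,f=5) a[fast]=6≠0 swap→a[1]=6 → slow++,fast++
(s=2,f=6) a[fast]=0 → fast++
(s=2,f=7) a[fast]=6≠0 swap→a[2]=6 → slow++,fast++
(s=3,f=8) a[fast]=9≠0 swap→a[3]=9 → slow++,fast++
(s=4,f=9) a[fast]=0 → fast++
(s=4,f=10) a[fast]=0 → fast++
(s=4,f=11) a[fast]=3≠0 swap→a[4]=3 → slow++,fast++
(s=5,f=12) a[fast]=0 → fast++

slow=5, fast=13, a=[1, 6, 6, 9, 3, 0, 0, 0, 0, 0, 0, 0, 0, 0, 0, 5, 0, 0, 0, 0]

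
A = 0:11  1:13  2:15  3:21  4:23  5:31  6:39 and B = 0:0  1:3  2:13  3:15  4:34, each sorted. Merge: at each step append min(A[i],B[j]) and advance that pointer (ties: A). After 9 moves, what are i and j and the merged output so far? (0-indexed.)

[i=0,j=0] A[i]=11>B[j]=0 take 0 → j++
[i=0,j=1] A[i]=11>B[j]=3 take 3 → j++
[i=0,j=2] A[i]=11<=B[j]=13 take 11 → i++
[i=1,j=2] A[i]=13<=B[j]=13 take 13 → i++
[i=2,j=2] A[i]=15>B[j]=13 take 13 → j++
[i=2,j=3] A[i]=15<=B[j]=15 take 15 → i++
[i=3,j=3] A[i]=21>B[j]=15 take 15 → j++
[i=3,j=4] A[i]=21<=B[j]=34 take 21 → i++
[i=4,j=4] A[i]=23<=B[j]=34 take 23 → i++

i=5, j=4, merged so far=[0, 3, 11, 13, 13, 15, 15, 21, 23]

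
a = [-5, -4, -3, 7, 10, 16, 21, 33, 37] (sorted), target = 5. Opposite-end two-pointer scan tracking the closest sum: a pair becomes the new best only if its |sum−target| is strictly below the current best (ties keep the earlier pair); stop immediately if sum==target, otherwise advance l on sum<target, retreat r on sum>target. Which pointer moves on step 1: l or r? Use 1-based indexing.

r

l=1 r=9: -5+37=32 d=27 *, r--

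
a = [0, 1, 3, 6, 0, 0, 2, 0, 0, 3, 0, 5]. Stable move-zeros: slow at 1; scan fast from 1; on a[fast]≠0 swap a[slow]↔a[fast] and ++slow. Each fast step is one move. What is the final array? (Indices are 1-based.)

slow=1 fast=1: a[fast]=0, fast++
slow=1 fast=2: a[fast]=1≠0 swap→a[1]=1, slow++,fast++
slow=2 fast=3: a[fast]=3≠0 swap→a[2]=3, slow++,fast++
slow=3 fast=4: a[fast]=6≠0 swap→a[3]=6, slow++,fast++
slow=4 fast=5: a[fast]=0, fast++
slow=4 fast=6: a[fast]=0, fast++
slow=4 fast=7: a[fast]=2≠0 swap→a[4]=2, slow++,fast++
slow=5 fast=8: a[fast]=0, fast++
slow=5 fast=9: a[fast]=0, fast++
slow=5 fast=10: a[fast]=3≠0 swap→a[5]=3, slow++,fast++
slow=6 fast=11: a[fast]=0, fast++
slow=6 fast=12: a[fast]=5≠0 swap→a[6]=5, slow++,fast++

[1, 3, 6, 2, 3, 5, 0, 0, 0, 0, 0, 0]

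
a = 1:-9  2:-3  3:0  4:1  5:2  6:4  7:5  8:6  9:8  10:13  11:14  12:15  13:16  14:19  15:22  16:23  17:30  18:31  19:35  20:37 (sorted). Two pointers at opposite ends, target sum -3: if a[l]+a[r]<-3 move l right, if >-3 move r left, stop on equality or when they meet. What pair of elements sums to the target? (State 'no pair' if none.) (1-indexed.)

(-9, 6)

l=1 r=20: -9+37=28 >-3, r--
l=1 r=19: -9+35=26 >-3, r--
l=1 r=18: -9+31=22 >-3, r--
l=1 r=17: -9+30=21 >-3, r--
l=1 r=16: -9+23=14 >-3, r--
l=1 r=15: -9+22=13 >-3, r--
l=1 r=14: -9+19=10 >-3, r--
l=1 r=13: -9+16=7 >-3, r--
l=1 r=12: -9+15=6 >-3, r--
l=1 r=11: -9+14=5 >-3, r--
l=1 r=10: -9+13=4 >-3, r--
l=1 r=9: -9+8=-1 >-3, r--
l=1 r=8: -9+6=-3, found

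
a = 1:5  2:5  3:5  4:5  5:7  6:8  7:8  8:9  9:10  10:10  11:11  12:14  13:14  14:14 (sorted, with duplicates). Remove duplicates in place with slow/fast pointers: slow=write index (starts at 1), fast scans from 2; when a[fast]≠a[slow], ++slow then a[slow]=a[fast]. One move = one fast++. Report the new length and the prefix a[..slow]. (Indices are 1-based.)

slow=1 fast=2: a[fast]=5=a[slow] dup, fast++
slow=1 fast=3: a[fast]=5=a[slow] dup, fast++
slow=1 fast=4: a[fast]=5=a[slow] dup, fast++
slow=1 fast=5: a[fast]=7≠a[slow]=5 write a[2]=7, slow++,fast++
slow=2 fast=6: a[fast]=8≠a[slow]=7 write a[3]=8, slow++,fast++
slow=3 fast=7: a[fast]=8=a[slow] dup, fast++
slow=3 fast=8: a[fast]=9≠a[slow]=8 write a[4]=9, slow++,fast++
slow=4 fast=9: a[fast]=10≠a[slow]=9 write a[5]=10, slow++,fast++
slow=5 fast=10: a[fast]=10=a[slow] dup, fast++
slow=5 fast=11: a[fast]=11≠a[slow]=10 write a[6]=11, slow++,fast++
slow=6 fast=12: a[fast]=14≠a[slow]=11 write a[7]=14, slow++,fast++
slow=7 fast=13: a[fast]=14=a[slow] dup, fast++
slow=7 fast=14: a[fast]=14=a[slow] dup, fast++

length 7; prefix = [5, 7, 8, 9, 10, 11, 14]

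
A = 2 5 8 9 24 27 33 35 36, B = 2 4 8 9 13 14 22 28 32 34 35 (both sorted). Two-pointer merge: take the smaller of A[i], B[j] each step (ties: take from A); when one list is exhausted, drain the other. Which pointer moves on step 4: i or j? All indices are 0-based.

i

[i=0,j=0] A[i]=2<=B[j]=2 take 2 → i++
[i=1,j=0] A[i]=5>B[j]=2 take 2 → j++
[i=1,j=1] A[i]=5>B[j]=4 take 4 → j++
[i=1,j=2] A[i]=5<=B[j]=8 take 5 → i++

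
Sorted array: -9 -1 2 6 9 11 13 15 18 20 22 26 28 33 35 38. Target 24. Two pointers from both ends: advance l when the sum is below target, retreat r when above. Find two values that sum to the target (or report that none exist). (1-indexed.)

(-9, 33)

l=1 r=16: -9+38=29 >24, r--
l=1 r=15: -9+35=26 >24, r--
l=1 r=14: -9+33=24, found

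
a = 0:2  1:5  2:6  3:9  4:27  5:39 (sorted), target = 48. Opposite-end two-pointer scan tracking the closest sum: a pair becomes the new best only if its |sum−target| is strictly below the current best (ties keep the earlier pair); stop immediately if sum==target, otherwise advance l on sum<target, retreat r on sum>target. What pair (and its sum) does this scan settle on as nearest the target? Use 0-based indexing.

pair (9, 39) with sum 48 (|Δ|=0)

l=0 r=5: 2+39=41 d=7 *, l++
l=1 r=5: 5+39=44 d=4 *, l++
l=2 r=5: 6+39=45 d=3 *, l++
l=3 r=5: 9+39=48 d=0 *, stop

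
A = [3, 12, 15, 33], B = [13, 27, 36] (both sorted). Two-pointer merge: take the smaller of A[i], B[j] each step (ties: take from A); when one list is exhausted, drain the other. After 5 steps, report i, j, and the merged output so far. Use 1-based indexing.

i=4, j=3, merged so far=[3, 12, 13, 15, 27]

i=1 j=1: A[i]=3<=B[j]=13 take 3, i++
i=2 j=1: A[i]=12<=B[j]=13 take 12, i++
i=3 j=1: A[i]=15>B[j]=13 take 13, j++
i=3 j=2: A[i]=15<=B[j]=27 take 15, i++
i=4 j=2: A[i]=33>B[j]=27 take 27, j++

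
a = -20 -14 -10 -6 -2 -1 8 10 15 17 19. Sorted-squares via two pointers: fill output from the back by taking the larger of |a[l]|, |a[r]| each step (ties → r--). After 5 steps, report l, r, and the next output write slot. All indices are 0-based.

l=2, r=7, next write slot=5

[0,10] |-20|>|19| out[10]=400 → l++
[1,10] |-14|<=|19| out[9]=361 → r--
[1,9] |-14|<=|17| out[8]=289 → r--
[1,8] |-14|<=|15| out[7]=225 → r--
[1,7] |-14|>|10| out[6]=196 → l++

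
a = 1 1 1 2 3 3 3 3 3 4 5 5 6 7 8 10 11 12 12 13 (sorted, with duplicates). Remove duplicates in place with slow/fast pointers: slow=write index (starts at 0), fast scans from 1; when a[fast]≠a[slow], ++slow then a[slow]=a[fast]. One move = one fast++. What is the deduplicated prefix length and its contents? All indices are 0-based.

length 12; prefix = [1, 2, 3, 4, 5, 6, 7, 8, 10, 11, 12, 13]

slow=0 fast=1: a[fast]=1=a[slow] dup, fast++
slow=0 fast=2: a[fast]=1=a[slow] dup, fast++
slow=0 fast=3: a[fast]=2≠a[slow]=1 write a[1]=2, slow++,fast++
slow=1 fast=4: a[fast]=3≠a[slow]=2 write a[2]=3, slow++,fast++
slow=2 fast=5: a[fast]=3=a[slow] dup, fast++
slow=2 fast=6: a[fast]=3=a[slow] dup, fast++
slow=2 fast=7: a[fast]=3=a[slow] dup, fast++
slow=2 fast=8: a[fast]=3=a[slow] dup, fast++
slow=2 fast=9: a[fast]=4≠a[slow]=3 write a[3]=4, slow++,fast++
slow=3 fast=10: a[fast]=5≠a[slow]=4 write a[4]=5, slow++,fast++
slow=4 fast=11: a[fast]=5=a[slow] dup, fast++
slow=4 fast=12: a[fast]=6≠a[slow]=5 write a[5]=6, slow++,fast++
slow=5 fast=13: a[fast]=7≠a[slow]=6 write a[6]=7, slow++,fast++
slow=6 fast=14: a[fast]=8≠a[slow]=7 write a[7]=8, slow++,fast++
slow=7 fast=15: a[fast]=10≠a[slow]=8 write a[8]=10, slow++,fast++
slow=8 fast=16: a[fast]=11≠a[slow]=10 write a[9]=11, slow++,fast++
slow=9 fast=17: a[fast]=12≠a[slow]=11 write a[10]=12, slow++,fast++
slow=10 fast=18: a[fast]=12=a[slow] dup, fast++
slow=10 fast=19: a[fast]=13≠a[slow]=12 write a[11]=13, slow++,fast++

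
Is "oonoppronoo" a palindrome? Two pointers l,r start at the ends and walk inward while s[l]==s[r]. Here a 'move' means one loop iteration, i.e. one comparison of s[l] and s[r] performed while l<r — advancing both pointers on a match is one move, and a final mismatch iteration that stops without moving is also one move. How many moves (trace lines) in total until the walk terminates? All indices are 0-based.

l=0 r=10: 'o'=='o', l++,r--
l=1 r=9: 'o'=='o', l++,r--
l=2 r=8: 'n'=='n', l++,r--
l=3 r=7: 'o'=='o', l++,r--
l=4 r=6: 'p'!='r', stop

5 moves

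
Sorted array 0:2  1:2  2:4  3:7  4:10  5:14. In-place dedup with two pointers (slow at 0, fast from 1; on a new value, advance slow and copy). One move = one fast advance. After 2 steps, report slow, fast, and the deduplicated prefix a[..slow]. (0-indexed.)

slow=1, fast=3, prefix=[2, 4]

slow=0 fast=1: a[fast]=2=a[slow] dup, fast++
slow=0 fast=2: a[fast]=4≠a[slow]=2 write a[1]=4, slow++,fast++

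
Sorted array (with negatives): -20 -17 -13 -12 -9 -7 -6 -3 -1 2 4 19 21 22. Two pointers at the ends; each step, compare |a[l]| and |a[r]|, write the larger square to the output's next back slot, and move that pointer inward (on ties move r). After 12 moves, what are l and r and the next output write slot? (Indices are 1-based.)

l=9, r=10, next write slot=2

l=1 r=14: |-20|<=|22| out[14]=484, r--
l=1 r=13: |-20|<=|21| out[13]=441, r--
l=1 r=12: |-20|>|19| out[12]=400, l++
l=2 r=12: |-17|<=|19| out[11]=361, r--
l=2 r=11: |-17|>|4| out[10]=289, l++
l=3 r=11: |-13|>|4| out[9]=169, l++
l=4 r=11: |-12|>|4| out[8]=144, l++
l=5 r=11: |-9|>|4| out[7]=81, l++
l=6 r=11: |-7|>|4| out[6]=49, l++
l=7 r=11: |-6|>|4| out[5]=36, l++
l=8 r=11: |-3|<=|4| out[4]=16, r--
l=8 r=10: |-3|>|2| out[3]=9, l++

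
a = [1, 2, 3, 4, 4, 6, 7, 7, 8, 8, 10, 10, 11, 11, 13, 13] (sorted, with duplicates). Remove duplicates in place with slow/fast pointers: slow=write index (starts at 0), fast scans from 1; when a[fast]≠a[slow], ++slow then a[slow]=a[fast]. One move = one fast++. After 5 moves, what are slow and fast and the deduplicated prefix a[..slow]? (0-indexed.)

slow=0 fast=1: a[fast]=2≠a[slow]=1 write a[1]=2, slow++,fast++
slow=1 fast=2: a[fast]=3≠a[slow]=2 write a[2]=3, slow++,fast++
slow=2 fast=3: a[fast]=4≠a[slow]=3 write a[3]=4, slow++,fast++
slow=3 fast=4: a[fast]=4=a[slow] dup, fast++
slow=3 fast=5: a[fast]=6≠a[slow]=4 write a[4]=6, slow++,fast++

slow=4, fast=6, prefix=[1, 2, 3, 4, 6]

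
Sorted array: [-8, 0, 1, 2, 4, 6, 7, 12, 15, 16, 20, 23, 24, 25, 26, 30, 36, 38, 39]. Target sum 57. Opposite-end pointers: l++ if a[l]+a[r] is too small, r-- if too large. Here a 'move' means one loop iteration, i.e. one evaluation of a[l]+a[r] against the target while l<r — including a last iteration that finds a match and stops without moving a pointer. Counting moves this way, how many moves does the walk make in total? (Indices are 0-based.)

[0,18] -8+39=31 <57 → l++
[1,18] 0+39=39 <57 → l++
[2,18] 1+39=40 <57 → l++
[3,18] 2+39=41 <57 → l++
[4,18] 4+39=43 <57 → l++
[5,18] 6+39=45 <57 → l++
[6,18] 7+39=46 <57 → l++
[7,18] 12+39=51 <57 → l++
[8,18] 15+39=54 <57 → l++
[9,18] 16+39=55 <57 → l++
[10,18] 20+39=59 >57 → r--
[10,17] 20+38=58 >57 → r--
[10,16] 20+36=56 <57 → l++
[11,16] 23+36=59 >57 → r--
[11,15] 23+30=53 <57 → l++
[12,15] 24+30=54 <57 → l++
[13,15] 25+30=55 <57 → l++
[14,15] 26+30=56 <57 → l++

18 moves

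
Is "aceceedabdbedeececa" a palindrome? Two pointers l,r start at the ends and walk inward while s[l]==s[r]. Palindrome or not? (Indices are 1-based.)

l=1 r=19: 'a'=='a', l++,r--
l=2 r=18: 'c'=='c', l++,r--
l=3 r=17: 'e'=='e', l++,r--
l=4 r=16: 'c'=='c', l++,r--
l=5 r=15: 'e'=='e', l++,r--
l=6 r=14: 'e'=='e', l++,r--
l=7 r=13: 'd'=='d', l++,r--
l=8 r=12: 'a'!='e', stop

not a palindrome (mismatch at 8,12)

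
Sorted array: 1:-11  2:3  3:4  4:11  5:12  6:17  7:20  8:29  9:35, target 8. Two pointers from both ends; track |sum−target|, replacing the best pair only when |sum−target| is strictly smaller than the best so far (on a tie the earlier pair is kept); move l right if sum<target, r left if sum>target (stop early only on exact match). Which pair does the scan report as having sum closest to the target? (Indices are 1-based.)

pair (-11, 20) with sum 9 (|Δ|=1)

l=1 r=9: -11+35=24 d=16 *, r--
l=1 r=8: -11+29=18 d=10 *, r--
l=1 r=7: -11+20=9 d=1 *, r--
l=1 r=6: -11+17=6 d=2, l++
l=2 r=6: 3+17=20 d=12, r--
l=2 r=5: 3+12=15 d=7, r--
l=2 r=4: 3+11=14 d=6, r--
l=2 r=3: 3+4=7 d=1, l++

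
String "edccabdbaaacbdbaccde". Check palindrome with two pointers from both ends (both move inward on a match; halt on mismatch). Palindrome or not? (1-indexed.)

not a palindrome (mismatch at 9,12)

[1,20] 'e'=='e' → l++,r--
[2,19] 'd'=='d' → l++,r--
[3,18] 'c'=='c' → l++,r--
[4,17] 'c'=='c' → l++,r--
[5,16] 'a'=='a' → l++,r--
[6,15] 'b'=='b' → l++,r--
[7,14] 'd'=='d' → l++,r--
[8,13] 'b'=='b' → l++,r--
[9,12] 'a'!='c' → stop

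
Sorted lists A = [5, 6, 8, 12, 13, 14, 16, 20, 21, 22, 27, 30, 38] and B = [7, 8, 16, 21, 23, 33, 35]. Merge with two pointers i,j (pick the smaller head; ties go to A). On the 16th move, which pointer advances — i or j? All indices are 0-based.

[i=0,j=0] A[i]=5<=B[j]=7 take 5 → i++
[i=1,j=0] A[i]=6<=B[j]=7 take 6 → i++
[i=2,j=0] A[i]=8>B[j]=7 take 7 → j++
[i=2,j=1] A[i]=8<=B[j]=8 take 8 → i++
[i=3,j=1] A[i]=12>B[j]=8 take 8 → j++
[i=3,j=2] A[i]=12<=B[j]=16 take 12 → i++
[i=4,j=2] A[i]=13<=B[j]=16 take 13 → i++
[i=5,j=2] A[i]=14<=B[j]=16 take 14 → i++
[i=6,j=2] A[i]=16<=B[j]=16 take 16 → i++
[i=7,j=2] A[i]=20>B[j]=16 take 16 → j++
[i=7,j=3] A[i]=20<=B[j]=21 take 20 → i++
[i=8,j=3] A[i]=21<=B[j]=21 take 21 → i++
[i=9,j=3] A[i]=22>B[j]=21 take 21 → j++
[i=9,j=4] A[i]=22<=B[j]=23 take 22 → i++
[i=10,j=4] A[i]=27>B[j]=23 take 23 → j++
[i=10,j=5] A[i]=27<=B[j]=33 take 27 → i++

i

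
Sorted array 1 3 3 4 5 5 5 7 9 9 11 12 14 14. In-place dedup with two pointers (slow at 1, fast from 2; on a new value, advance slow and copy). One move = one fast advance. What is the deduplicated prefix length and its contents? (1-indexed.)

(s=1,f=2) a[fast]=3≠a[slow]=1 write a[2]=3 → slow++,fast++
(s=2,f=3) a[fast]=3=a[slow] dup → fast++
(s=2,f=4) a[fast]=4≠a[slow]=3 write a[3]=4 → slow++,fast++
(s=3,f=5) a[fast]=5≠a[slow]=4 write a[4]=5 → slow++,fast++
(s=4,f=6) a[fast]=5=a[slow] dup → fast++
(s=4,f=7) a[fast]=5=a[slow] dup → fast++
(s=4,f=8) a[fast]=7≠a[slow]=5 write a[5]=7 → slow++,fast++
(s=5,f=9) a[fast]=9≠a[slow]=7 write a[6]=9 → slow++,fast++
(s=6,f=10) a[fast]=9=a[slow] dup → fast++
(s=6,f=11) a[fast]=11≠a[slow]=9 write a[7]=11 → slow++,fast++
(s=7,f=12) a[fast]=12≠a[slow]=11 write a[8]=12 → slow++,fast++
(s=8,f=13) a[fast]=14≠a[slow]=12 write a[9]=14 → slow++,fast++
(s=9,f=14) a[fast]=14=a[slow] dup → fast++

length 9; prefix = [1, 3, 4, 5, 7, 9, 11, 12, 14]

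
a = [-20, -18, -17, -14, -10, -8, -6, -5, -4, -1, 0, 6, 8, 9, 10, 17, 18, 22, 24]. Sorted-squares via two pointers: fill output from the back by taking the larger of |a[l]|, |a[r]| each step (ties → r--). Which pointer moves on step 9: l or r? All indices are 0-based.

l=0 r=18: |-20|<=|24| out[18]=576, r--
l=0 r=17: |-20|<=|22| out[17]=484, r--
l=0 r=16: |-20|>|18| out[16]=400, l++
l=1 r=16: |-18|<=|18| out[15]=324, r--
l=1 r=15: |-18|>|17| out[14]=324, l++
l=2 r=15: |-17|<=|17| out[13]=289, r--
l=2 r=14: |-17|>|10| out[12]=289, l++
l=3 r=14: |-14|>|10| out[11]=196, l++
l=4 r=14: |-10|<=|10| out[10]=100, r--

r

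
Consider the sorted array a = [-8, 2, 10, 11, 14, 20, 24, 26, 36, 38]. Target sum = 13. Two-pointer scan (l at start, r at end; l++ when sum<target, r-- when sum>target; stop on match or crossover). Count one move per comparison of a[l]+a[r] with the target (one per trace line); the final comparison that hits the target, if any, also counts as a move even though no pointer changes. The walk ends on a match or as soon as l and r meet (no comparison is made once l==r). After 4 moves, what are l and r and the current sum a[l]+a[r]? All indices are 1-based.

l=1, r=6, sum=12

l=1 r=10: -8+38=30 >13, r--
l=1 r=9: -8+36=28 >13, r--
l=1 r=8: -8+26=18 >13, r--
l=1 r=7: -8+24=16 >13, r--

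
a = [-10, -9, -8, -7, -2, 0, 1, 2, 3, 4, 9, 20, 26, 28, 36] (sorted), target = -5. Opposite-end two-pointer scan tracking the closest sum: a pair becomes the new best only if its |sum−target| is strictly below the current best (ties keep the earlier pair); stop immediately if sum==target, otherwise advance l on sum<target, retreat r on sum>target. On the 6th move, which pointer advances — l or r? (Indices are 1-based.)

l

[1,15] -10+36=26 d=31 * → r--
[1,14] -10+28=18 d=23 * → r--
[1,13] -10+26=16 d=21 * → r--
[1,12] -10+20=10 d=15 * → r--
[1,11] -10+9=-1 d=4 * → r--
[1,10] -10+4=-6 d=1 * → l++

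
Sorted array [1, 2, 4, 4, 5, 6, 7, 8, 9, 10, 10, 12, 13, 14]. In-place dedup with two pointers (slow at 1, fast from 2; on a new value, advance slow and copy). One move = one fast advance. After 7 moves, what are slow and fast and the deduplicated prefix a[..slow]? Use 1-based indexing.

slow=7, fast=9, prefix=[1, 2, 4, 5, 6, 7, 8]

(s=1,f=2) a[fast]=2≠a[slow]=1 write a[2]=2 → slow++,fast++
(s=2,f=3) a[fast]=4≠a[slow]=2 write a[3]=4 → slow++,fast++
(s=3,f=4) a[fast]=4=a[slow] dup → fast++
(s=3,f=5) a[fast]=5≠a[slow]=4 write a[4]=5 → slow++,fast++
(s=4,f=6) a[fast]=6≠a[slow]=5 write a[5]=6 → slow++,fast++
(s=5,f=7) a[fast]=7≠a[slow]=6 write a[6]=7 → slow++,fast++
(s=6,f=8) a[fast]=8≠a[slow]=7 write a[7]=8 → slow++,fast++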